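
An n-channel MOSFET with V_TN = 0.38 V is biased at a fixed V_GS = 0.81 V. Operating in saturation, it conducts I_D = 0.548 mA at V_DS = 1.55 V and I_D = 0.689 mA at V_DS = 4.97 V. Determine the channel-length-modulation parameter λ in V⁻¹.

With V_GS fixed, I_D ∝ (1 + λ V_DS) in saturation, so I_D2/I_D1 = (1 + λ V_DS2)/(1 + λ V_DS1).
0.689/0.548 = 1.257 = (1 + 4.97 λ)/(1 + 1.55 λ).
Solving: λ (I_D1 V_DS2 − I_D2 V_DS1) = I_D2 − I_D1, so λ = (0.689 − 0.548) / (0.548 × 4.97 − 0.689 × 1.55) = 0.141 / 1.66 = 0.0852 V⁻¹.

λ = 0.0852 V⁻¹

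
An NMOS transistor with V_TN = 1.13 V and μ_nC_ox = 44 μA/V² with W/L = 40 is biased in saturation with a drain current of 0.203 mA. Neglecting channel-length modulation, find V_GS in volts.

k_n = μ_nC_ox · (W/L) = 1.76 mA/V².
In saturation I_D = ½ k_n (V_GS − V_TN)², so V_GS − V_TN = √(2 I_D / k_n) = √(2 × 0.203 / 1.76) = 0.48 V.
V_GS = 1.13 + 0.48 = 1.61 V.

V_GS = 1.61 V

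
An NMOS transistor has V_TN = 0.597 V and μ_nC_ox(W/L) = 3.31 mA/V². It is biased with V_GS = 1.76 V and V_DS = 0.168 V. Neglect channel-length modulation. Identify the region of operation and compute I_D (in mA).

Triode; I_D = 0.600 mA

V_ov = V_GS − V_TN = 1.76 − 0.597 = 1.16 V.
Since V_DS = 0.168 V < V_ov = 1.16 V, the device is in the triode region.
I_D = k_n [V_ov · V_DS − ½ V_DS²] = 3.31 × [1.16 × 0.168 − 0.5 × 0.168²] = 0.6 mA.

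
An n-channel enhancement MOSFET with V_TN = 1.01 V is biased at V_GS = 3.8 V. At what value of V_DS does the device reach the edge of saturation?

V_DS,sat = 2.79 V

The boundary between triode and saturation is V_DS = V_GS − V_TN = V_ov.
V_ov = 3.8 − 1.01 = 2.79 V.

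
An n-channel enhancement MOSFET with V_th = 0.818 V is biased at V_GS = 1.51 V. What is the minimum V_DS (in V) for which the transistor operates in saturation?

The boundary between triode and saturation is V_DS = V_GS − V_th = V_ov.
V_ov = 1.51 − 0.818 = 0.692 V.

V_DS,sat = 0.692 V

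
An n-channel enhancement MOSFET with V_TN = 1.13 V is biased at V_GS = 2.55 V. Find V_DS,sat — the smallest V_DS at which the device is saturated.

The boundary between triode and saturation is V_DS = V_GS − V_TN = V_ov.
V_ov = 2.55 − 1.13 = 1.42 V.

V_DS,sat = 1.42 V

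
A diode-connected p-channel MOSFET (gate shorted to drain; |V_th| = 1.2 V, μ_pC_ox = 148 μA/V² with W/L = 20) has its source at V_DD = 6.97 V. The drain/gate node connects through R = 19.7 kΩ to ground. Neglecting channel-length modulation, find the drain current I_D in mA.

With gate tied to drain, V_SG = V_SD ≥ V_SG − |V_th|, so the device is in saturation.
k_p = μ_pC_ox · (W/L) = 2.96 mA/V².
KCL at the drain: ½ k_p (V_SG − |V_th|)² = (V_DD − V_SG)/R.
Let x = V_SG − 1.2. Then 29.2 x² + x − 5.77 = 0, giving x = 0.428 V (positive root), so V_SG = 1.63 V.
I_D = (V_DD − V_SG)/R = (6.97 − 1.63) / 19.7 = 0.271 mA.

I_D = 0.271 mA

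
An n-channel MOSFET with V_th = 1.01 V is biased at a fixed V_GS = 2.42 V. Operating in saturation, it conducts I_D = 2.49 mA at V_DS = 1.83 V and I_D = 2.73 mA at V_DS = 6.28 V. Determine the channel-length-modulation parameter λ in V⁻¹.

λ = 0.0226 V⁻¹

With V_GS fixed, I_D ∝ (1 + λ V_DS) in saturation, so I_D2/I_D1 = (1 + λ V_DS2)/(1 + λ V_DS1).
2.73/2.49 = 1.096 = (1 + 6.28 λ)/(1 + 1.83 λ).
Solving: λ (I_D1 V_DS2 − I_D2 V_DS1) = I_D2 − I_D1, so λ = (2.73 − 2.49) / (2.49 × 6.28 − 2.73 × 1.83) = 0.24 / 10.6 = 0.0226 V⁻¹.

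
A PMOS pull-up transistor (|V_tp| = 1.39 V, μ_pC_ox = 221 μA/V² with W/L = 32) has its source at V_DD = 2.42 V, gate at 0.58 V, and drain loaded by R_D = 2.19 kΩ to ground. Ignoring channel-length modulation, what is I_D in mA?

V_SG = V_DD − V_G = 2.42 − 0.58 = 1.84 V, so V_ov = 1.84 − 1.39 = 0.45 V.
k_p = μ_pC_ox · (W/L) = 7.072 mA/V².
Assume saturation: I_D = ½ k_p V_ov² = 0.5 × 7.072 × 0.45² = 0.716 mA, giving V_SD = V_DD − I_D R_D = 2.42 − 0.716 × 2.19 = 0.852 V.
V_SD = 0.852 V ≥ V_ov = 0.45 V, confirming saturation.

I_D = 0.716 mA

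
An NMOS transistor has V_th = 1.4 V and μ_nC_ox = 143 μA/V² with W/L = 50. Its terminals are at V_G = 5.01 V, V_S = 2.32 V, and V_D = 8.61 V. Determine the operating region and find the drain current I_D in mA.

Saturation; I_D = 5.95 mA

V_GS = V_G − V_S = 5.01 − 2.32 = 2.69 V; V_DS = V_D − V_S = 8.61 − 2.32 = 6.29 V.
k_n = μ_nC_ox · (W/L) = 7.15 mA/V².
V_ov = V_GS − V_th = 2.69 − 1.4 = 1.29 V.
Since V_DS = 6.29 V ≥ V_ov = 1.29 V, the device is in saturation.
I_D = ½ k_n V_ov² = 0.5 × 7.15 × 1.29² = 5.95 mA.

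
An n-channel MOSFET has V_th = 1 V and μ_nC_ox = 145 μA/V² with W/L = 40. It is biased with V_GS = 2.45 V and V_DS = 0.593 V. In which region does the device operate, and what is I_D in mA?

k_n = μ_nC_ox · (W/L) = 5.8 mA/V².
V_ov = V_GS − V_th = 2.45 − 1 = 1.45 V.
Since V_DS = 0.593 V < V_ov = 1.45 V, the device is in the triode region.
I_D = k_n [V_ov · V_DS − ½ V_DS²] = 5.8 × [1.45 × 0.593 − 0.5 × 0.593²] = 3.97 mA.

Triode; I_D = 3.97 mA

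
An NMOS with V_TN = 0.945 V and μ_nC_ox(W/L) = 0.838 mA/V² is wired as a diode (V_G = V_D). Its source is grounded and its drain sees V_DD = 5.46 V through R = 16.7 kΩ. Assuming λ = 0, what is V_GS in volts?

With gate tied to drain, V_GS = V_DS ≥ V_GS − V_TN, so the device is in saturation.
KCL at the drain: ½ k_n (V_GS − V_TN)² = (V_DD − V_GS)/R.
Let x = V_GS − 0.945. Then 7 x² + x − 4.515 = 0, giving x = 0.735 V (positive root), so V_GS = 1.68 V.
I_D = (V_DD − V_GS)/R = (5.46 − 1.68) / 16.7 = 0.226 mA.

V_GS = 1.68 V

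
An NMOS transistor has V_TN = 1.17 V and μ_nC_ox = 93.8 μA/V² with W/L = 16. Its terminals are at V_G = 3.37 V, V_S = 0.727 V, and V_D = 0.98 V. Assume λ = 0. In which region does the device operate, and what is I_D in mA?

V_GS = V_G − V_S = 3.37 − 0.727 = 2.64 V; V_DS = V_D − V_S = 0.98 − 0.727 = 0.253 V.
k_n = μ_nC_ox · (W/L) = 1.501 mA/V².
V_ov = V_GS − V_TN = 2.64 − 1.17 = 1.47 V.
Since V_DS = 0.253 V < V_ov = 1.47 V, the device is in the triode region.
I_D = k_n [V_ov · V_DS − ½ V_DS²] = 1.501 × [1.47 × 0.253 − 0.5 × 0.253²] = 0.511 mA.

Triode; I_D = 0.511 mA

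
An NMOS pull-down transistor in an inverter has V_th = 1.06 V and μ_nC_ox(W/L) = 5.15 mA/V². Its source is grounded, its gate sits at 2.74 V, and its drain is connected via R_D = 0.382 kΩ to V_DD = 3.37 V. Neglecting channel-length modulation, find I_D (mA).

I_D = 6.15 mA

V_GS = V_G = 2.74 V, so V_ov = 2.74 − 1.06 = 1.68 V.
Assume saturation: I_D = ½ k_n V_ov² = 0.5 × 5.15 × 1.68² = 7.27 mA, giving V_DS = V_DD − I_D R_D = 3.37 − 7.27 × 0.382 = 0.594 V.
But 0.594 V < V_ov = 1.68 V, so the device is actually in triode.
In triode I_D = k_n[V_ov V_DS − ½ V_DS²] and I_D = (V_DD − V_DS)/R_D. Equating: 0.984 V_DS² − 4.305 V_DS + 3.37 = 0, giving V_DS = 1.02 V (the root below V_ov).
I_D = (3.37 − 1.02) / 0.382 = 6.15 mA.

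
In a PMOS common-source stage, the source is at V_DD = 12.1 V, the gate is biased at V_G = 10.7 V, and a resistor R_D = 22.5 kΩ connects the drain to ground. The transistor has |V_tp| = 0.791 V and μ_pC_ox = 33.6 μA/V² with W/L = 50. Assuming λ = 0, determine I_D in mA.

I_D = 0.312 mA

V_SG = V_DD − V_G = 12.1 − 10.7 = 1.4 V, so V_ov = 1.4 − 0.791 = 0.609 V.
k_p = μ_pC_ox · (W/L) = 1.68 mA/V².
Assume saturation: I_D = ½ k_p V_ov² = 0.5 × 1.68 × 0.609² = 0.312 mA, giving V_SD = V_DD − I_D R_D = 12.1 − 0.312 × 22.5 = 5.09 V.
V_SD = 5.09 V ≥ V_ov = 0.609 V, confirming saturation.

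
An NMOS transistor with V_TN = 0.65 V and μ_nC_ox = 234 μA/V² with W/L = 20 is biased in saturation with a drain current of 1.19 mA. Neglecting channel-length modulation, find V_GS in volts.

V_GS = 1.36 V

k_n = μ_nC_ox · (W/L) = 4.68 mA/V².
In saturation I_D = ½ k_n (V_GS − V_TN)², so V_GS − V_TN = √(2 I_D / k_n) = √(2 × 1.19 / 4.68) = 0.713 V.
V_GS = 0.65 + 0.713 = 1.36 V.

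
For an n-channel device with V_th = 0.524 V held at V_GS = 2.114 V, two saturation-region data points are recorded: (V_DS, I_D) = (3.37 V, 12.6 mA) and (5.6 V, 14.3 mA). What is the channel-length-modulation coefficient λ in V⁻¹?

λ = 0.0760 V⁻¹

With V_GS fixed, I_D ∝ (1 + λ V_DS) in saturation, so I_D2/I_D1 = (1 + λ V_DS2)/(1 + λ V_DS1).
14.3/12.6 = 1.135 = (1 + 5.6 λ)/(1 + 3.37 λ).
Solving: λ (I_D1 V_DS2 − I_D2 V_DS1) = I_D2 − I_D1, so λ = (14.3 − 12.6) / (12.6 × 5.6 − 14.3 × 3.37) = 1.7 / 22.4 = 0.076 V⁻¹.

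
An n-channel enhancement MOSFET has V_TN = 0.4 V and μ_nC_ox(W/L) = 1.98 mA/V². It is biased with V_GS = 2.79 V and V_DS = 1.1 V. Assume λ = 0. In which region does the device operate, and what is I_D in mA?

V_ov = V_GS − V_TN = 2.79 − 0.4 = 2.39 V.
Since V_DS = 1.1 V < V_ov = 2.39 V, the device is in the triode region.
I_D = k_n [V_ov · V_DS − ½ V_DS²] = 1.98 × [2.39 × 1.1 − 0.5 × 1.1²] = 4.01 mA.

Triode; I_D = 4.01 mA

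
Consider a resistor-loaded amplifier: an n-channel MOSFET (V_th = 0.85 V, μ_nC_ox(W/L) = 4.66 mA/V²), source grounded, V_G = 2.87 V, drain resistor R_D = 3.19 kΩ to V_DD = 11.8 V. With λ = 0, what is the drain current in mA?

I_D = 3.57 mA

V_GS = V_G = 2.87 V, so V_ov = 2.87 − 0.85 = 2.02 V.
Assume saturation: I_D = ½ k_n V_ov² = 0.5 × 4.66 × 2.02² = 9.51 mA, giving V_DS = V_DD − I_D R_D = 11.8 − 9.51 × 3.19 = -18.5 V.
But -18.5 V < V_ov = 2.02 V, so the device is actually in triode.
In triode I_D = k_n[V_ov V_DS − ½ V_DS²] and I_D = (V_DD − V_DS)/R_D. Equating: 7.43 V_DS² − 31.03 V_DS + 11.8 = 0, giving V_DS = 0.423 V (the root below V_ov).
I_D = (11.8 − 0.423) / 3.19 = 3.57 mA.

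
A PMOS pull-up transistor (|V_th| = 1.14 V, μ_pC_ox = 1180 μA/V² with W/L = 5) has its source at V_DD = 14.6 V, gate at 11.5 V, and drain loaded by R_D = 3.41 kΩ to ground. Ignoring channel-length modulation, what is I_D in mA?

I_D = 4.16 mA

V_SG = V_DD − V_G = 14.6 − 11.5 = 3.1 V, so V_ov = 3.1 − 1.14 = 1.96 V.
k_p = μ_pC_ox · (W/L) = 5.9 mA/V².
Assume saturation: I_D = ½ k_p V_ov² = 0.5 × 5.9 × 1.96² = 11.3 mA, giving V_SD = V_DD − I_D R_D = 14.6 − 11.3 × 3.41 = -24 V.
But -24 V < V_ov = 1.96 V, so the device is actually in triode.
In triode I_D = k_p[V_ov V_SD − ½ V_SD²] and I_D = (V_DD − V_SD)/R_D. Equating: 10.1 V_SD² − 40.43 V_SD + 14.6 = 0, giving V_SD = 0.401 V (the root below V_ov).
I_D = (14.6 − 0.401) / 3.41 = 4.16 mA.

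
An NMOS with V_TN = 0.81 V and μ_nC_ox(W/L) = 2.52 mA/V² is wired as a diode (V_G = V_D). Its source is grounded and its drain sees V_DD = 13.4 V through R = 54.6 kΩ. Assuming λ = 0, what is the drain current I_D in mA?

With gate tied to drain, V_GS = V_DS ≥ V_GS − V_TN, so the device is in saturation.
KCL at the drain: ½ k_n (V_GS − V_TN)² = (V_DD − V_GS)/R.
Let x = V_GS − 0.81. Then 68.8 x² + x − 12.59 = 0, giving x = 0.421 V (positive root), so V_GS = 1.23 V.
I_D = (V_DD − V_GS)/R = (13.4 − 1.23) / 54.6 = 0.223 mA.

I_D = 0.223 mA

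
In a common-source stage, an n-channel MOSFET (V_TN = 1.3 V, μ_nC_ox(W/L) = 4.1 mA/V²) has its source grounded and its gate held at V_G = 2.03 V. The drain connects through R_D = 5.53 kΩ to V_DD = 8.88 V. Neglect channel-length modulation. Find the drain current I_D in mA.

V_GS = V_G = 2.03 V, so V_ov = 2.03 − 1.3 = 0.73 V.
Assume saturation: I_D = ½ k_n V_ov² = 0.5 × 4.1 × 0.73² = 1.09 mA, giving V_DS = V_DD − I_D R_D = 8.88 − 1.09 × 5.53 = 2.84 V.
V_DS = 2.84 V ≥ V_ov = 0.73 V, confirming saturation.

I_D = 1.09 mA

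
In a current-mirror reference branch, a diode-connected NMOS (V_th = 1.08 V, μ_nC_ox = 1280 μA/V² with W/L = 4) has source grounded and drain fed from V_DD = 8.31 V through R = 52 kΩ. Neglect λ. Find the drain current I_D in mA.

I_D = 0.135 mA

With gate tied to drain, V_GS = V_DS ≥ V_GS − V_th, so the device is in saturation.
k_n = μ_nC_ox · (W/L) = 5.12 mA/V².
KCL at the drain: ½ k_n (V_GS − V_th)² = (V_DD − V_GS)/R.
Let x = V_GS − 1.08. Then 133 x² + x − 7.23 = 0, giving x = 0.229 V (positive root), so V_GS = 1.31 V.
I_D = (V_DD − V_GS)/R = (8.31 − 1.31) / 52 = 0.135 mA.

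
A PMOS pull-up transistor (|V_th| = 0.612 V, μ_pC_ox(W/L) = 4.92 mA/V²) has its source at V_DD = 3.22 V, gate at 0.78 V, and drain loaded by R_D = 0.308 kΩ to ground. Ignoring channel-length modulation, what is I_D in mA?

I_D = 6.90 mA

V_SG = V_DD − V_G = 3.22 − 0.78 = 2.44 V, so V_ov = 2.44 − 0.612 = 1.83 V.
Assume saturation: I_D = ½ k_p V_ov² = 0.5 × 4.92 × 1.83² = 8.22 mA, giving V_SD = V_DD − I_D R_D = 3.22 − 8.22 × 0.308 = 0.688 V.
But 0.688 V < V_ov = 1.83 V, so the device is actually in triode.
In triode I_D = k_p[V_ov V_SD − ½ V_SD²] and I_D = (V_DD − V_SD)/R_D. Equating: 0.758 V_SD² − 3.77 V_SD + 3.22 = 0, giving V_SD = 1.1 V (the root below V_ov).
I_D = (3.22 − 1.1) / 0.308 = 6.9 mA.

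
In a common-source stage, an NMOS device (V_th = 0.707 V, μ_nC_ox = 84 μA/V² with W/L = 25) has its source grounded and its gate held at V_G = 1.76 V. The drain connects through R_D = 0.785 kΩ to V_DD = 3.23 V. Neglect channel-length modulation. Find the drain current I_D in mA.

I_D = 1.16 mA

V_GS = V_G = 1.76 V, so V_ov = 1.76 − 0.707 = 1.05 V.
k_n = μ_nC_ox · (W/L) = 2.1 mA/V².
Assume saturation: I_D = ½ k_n V_ov² = 0.5 × 2.1 × 1.05² = 1.16 mA, giving V_DS = V_DD − I_D R_D = 3.23 − 1.16 × 0.785 = 2.32 V.
V_DS = 2.32 V ≥ V_ov = 1.05 V, confirming saturation.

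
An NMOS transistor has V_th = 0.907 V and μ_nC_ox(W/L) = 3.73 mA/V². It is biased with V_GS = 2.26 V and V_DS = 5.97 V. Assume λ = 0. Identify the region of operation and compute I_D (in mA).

V_ov = V_GS − V_th = 2.26 − 0.907 = 1.35 V.
Since V_DS = 5.97 V ≥ V_ov = 1.35 V, the device is in saturation.
I_D = ½ k_n V_ov² = 0.5 × 3.73 × 1.35² = 3.41 mA.

Saturation; I_D = 3.41 mA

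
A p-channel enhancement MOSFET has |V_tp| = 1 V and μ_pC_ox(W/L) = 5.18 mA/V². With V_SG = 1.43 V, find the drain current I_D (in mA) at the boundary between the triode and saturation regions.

At the boundary V_SD = V_ov = V_SG − |V_tp| = 1.43 − 1 = 0.43 V.
I_D = ½ k_p V_ov² = 0.5 × 5.18 × 0.43² = 0.479 mA.

I_D = 0.479 mA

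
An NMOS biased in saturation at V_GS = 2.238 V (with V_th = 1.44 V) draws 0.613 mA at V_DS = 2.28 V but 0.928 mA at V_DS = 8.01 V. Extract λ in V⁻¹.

λ = 0.113 V⁻¹

With V_GS fixed, I_D ∝ (1 + λ V_DS) in saturation, so I_D2/I_D1 = (1 + λ V_DS2)/(1 + λ V_DS1).
0.928/0.613 = 1.514 = (1 + 8.01 λ)/(1 + 2.28 λ).
Solving: λ (I_D1 V_DS2 − I_D2 V_DS1) = I_D2 − I_D1, so λ = (0.928 − 0.613) / (0.613 × 8.01 − 0.928 × 2.28) = 0.315 / 2.79 = 0.113 V⁻¹.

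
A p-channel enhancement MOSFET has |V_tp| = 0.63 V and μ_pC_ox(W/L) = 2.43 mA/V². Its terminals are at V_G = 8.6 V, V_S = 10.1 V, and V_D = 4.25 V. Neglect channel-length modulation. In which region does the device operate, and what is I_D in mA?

Saturation; I_D = 0.920 mA

V_SG = V_S − V_G = 10.1 − 8.6 = 1.5 V; V_SD = V_S − V_D = 10.1 − 4.25 = 5.85 V.
V_ov = V_SG − |V_tp| = 1.5 − 0.63 = 0.87 V.
Since V_SD = 5.85 V ≥ V_ov = 0.87 V, the device is in saturation.
I_D = ½ k_p V_ov² = 0.5 × 2.43 × 0.87² = 0.92 mA.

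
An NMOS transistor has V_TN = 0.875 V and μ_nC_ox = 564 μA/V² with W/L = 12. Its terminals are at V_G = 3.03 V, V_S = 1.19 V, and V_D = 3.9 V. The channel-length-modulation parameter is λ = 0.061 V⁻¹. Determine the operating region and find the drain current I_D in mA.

V_GS = V_G − V_S = 3.03 − 1.19 = 1.84 V; V_DS = V_D − V_S = 3.9 − 1.19 = 2.71 V.
k_n = μ_nC_ox · (W/L) = 6.768 mA/V².
V_ov = V_GS − V_TN = 1.84 − 0.875 = 0.965 V.
Since V_DS = 2.71 V ≥ V_ov = 0.965 V, the device is in saturation.
I_D = ½ k_n V_ov² (1 + λ V_DS) = 0.5 × 6.768 × 0.965² × (1 + 0.061 × 2.71) = 3.67 mA.

Saturation; I_D = 3.67 mA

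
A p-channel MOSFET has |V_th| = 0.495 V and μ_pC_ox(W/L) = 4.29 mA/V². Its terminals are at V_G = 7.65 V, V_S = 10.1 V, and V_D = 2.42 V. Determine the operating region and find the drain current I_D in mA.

V_SG = V_S − V_G = 10.1 − 7.65 = 2.45 V; V_SD = V_S − V_D = 10.1 − 2.42 = 7.68 V.
V_ov = V_SG − |V_th| = 2.45 − 0.495 = 1.95 V.
Since V_SD = 7.68 V ≥ V_ov = 1.95 V, the device is in saturation.
I_D = ½ k_p V_ov² = 0.5 × 4.29 × 1.95² = 8.2 mA.

Saturation; I_D = 8.20 mA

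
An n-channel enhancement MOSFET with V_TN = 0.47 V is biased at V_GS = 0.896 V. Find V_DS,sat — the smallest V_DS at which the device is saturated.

V_DS,sat = 0.426 V

The boundary between triode and saturation is V_DS = V_GS − V_TN = V_ov.
V_ov = 0.896 − 0.47 = 0.426 V.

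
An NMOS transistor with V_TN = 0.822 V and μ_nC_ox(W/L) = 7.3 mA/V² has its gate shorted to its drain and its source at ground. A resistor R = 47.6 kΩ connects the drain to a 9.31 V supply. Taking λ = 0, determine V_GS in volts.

With gate tied to drain, V_GS = V_DS ≥ V_GS − V_TN, so the device is in saturation.
KCL at the drain: ½ k_n (V_GS − V_TN)² = (V_DD − V_GS)/R.
Let x = V_GS − 0.822. Then 174 x² + x − 8.488 = 0, giving x = 0.218 V (positive root), so V_GS = 1.04 V.
I_D = (V_DD − V_GS)/R = (9.31 − 1.04) / 47.6 = 0.174 mA.

V_GS = 1.04 V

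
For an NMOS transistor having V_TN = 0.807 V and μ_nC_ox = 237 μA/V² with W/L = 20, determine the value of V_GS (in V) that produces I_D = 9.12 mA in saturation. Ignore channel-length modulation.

V_GS = 2.77 V

k_n = μ_nC_ox · (W/L) = 4.74 mA/V².
In saturation I_D = ½ k_n (V_GS − V_TN)², so V_GS − V_TN = √(2 I_D / k_n) = √(2 × 9.12 / 4.74) = 1.96 V.
V_GS = 0.807 + 1.96 = 2.77 V.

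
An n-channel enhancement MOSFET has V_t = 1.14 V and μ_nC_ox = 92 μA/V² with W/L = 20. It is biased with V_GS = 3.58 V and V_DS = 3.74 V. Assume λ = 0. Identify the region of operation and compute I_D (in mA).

Saturation; I_D = 5.48 mA

k_n = μ_nC_ox · (W/L) = 1.84 mA/V².
V_ov = V_GS − V_t = 3.58 − 1.14 = 2.44 V.
Since V_DS = 3.74 V ≥ V_ov = 2.44 V, the device is in saturation.
I_D = ½ k_n V_ov² = 0.5 × 1.84 × 2.44² = 5.48 mA.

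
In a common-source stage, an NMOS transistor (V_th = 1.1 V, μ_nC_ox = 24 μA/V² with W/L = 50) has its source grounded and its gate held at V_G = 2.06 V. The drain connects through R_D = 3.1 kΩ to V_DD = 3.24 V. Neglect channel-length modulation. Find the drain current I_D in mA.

V_GS = V_G = 2.06 V, so V_ov = 2.06 − 1.1 = 0.96 V.
k_n = μ_nC_ox · (W/L) = 1.2 mA/V².
Assume saturation: I_D = ½ k_n V_ov² = 0.5 × 1.2 × 0.96² = 0.553 mA, giving V_DS = V_DD − I_D R_D = 3.24 − 0.553 × 3.1 = 1.53 V.
V_DS = 1.53 V ≥ V_ov = 0.96 V, confirming saturation.

I_D = 0.553 mA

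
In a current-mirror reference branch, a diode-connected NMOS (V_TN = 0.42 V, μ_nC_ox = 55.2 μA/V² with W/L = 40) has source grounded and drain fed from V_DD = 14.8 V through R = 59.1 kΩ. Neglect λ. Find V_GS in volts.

With gate tied to drain, V_GS = V_DS ≥ V_GS − V_TN, so the device is in saturation.
k_n = μ_nC_ox · (W/L) = 2.208 mA/V².
KCL at the drain: ½ k_n (V_GS − V_TN)² = (V_DD − V_GS)/R.
Let x = V_GS − 0.42. Then 65.2 x² + x − 14.38 = 0, giving x = 0.462 V (positive root), so V_GS = 0.882 V.
I_D = (V_DD − V_GS)/R = (14.8 − 0.882) / 59.1 = 0.236 mA.

V_GS = 0.882 V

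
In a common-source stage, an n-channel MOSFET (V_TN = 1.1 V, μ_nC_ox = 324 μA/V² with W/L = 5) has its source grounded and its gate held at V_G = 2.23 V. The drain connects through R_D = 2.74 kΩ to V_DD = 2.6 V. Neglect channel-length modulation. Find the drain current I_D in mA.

V_GS = V_G = 2.23 V, so V_ov = 2.23 − 1.1 = 1.13 V.
k_n = μ_nC_ox · (W/L) = 1.62 mA/V².
Assume saturation: I_D = ½ k_n V_ov² = 0.5 × 1.62 × 1.13² = 1.03 mA, giving V_DS = V_DD − I_D R_D = 2.6 − 1.03 × 2.74 = -0.234 V.
But -0.234 V < V_ov = 1.13 V, so the device is actually in triode.
In triode I_D = k_n[V_ov V_DS − ½ V_DS²] and I_D = (V_DD − V_DS)/R_D. Equating: 2.22 V_DS² − 6.016 V_DS + 2.6 = 0, giving V_DS = 0.54 V (the root below V_ov).
I_D = (2.6 − 0.54) / 2.74 = 0.752 mA.

I_D = 0.752 mA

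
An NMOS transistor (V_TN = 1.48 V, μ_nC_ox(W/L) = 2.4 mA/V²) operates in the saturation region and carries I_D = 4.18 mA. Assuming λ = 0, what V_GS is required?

In saturation I_D = ½ k_n (V_GS − V_TN)², so V_GS − V_TN = √(2 I_D / k_n) = √(2 × 4.18 / 2.4) = 1.87 V.
V_GS = 1.48 + 1.87 = 3.35 V.

V_GS = 3.35 V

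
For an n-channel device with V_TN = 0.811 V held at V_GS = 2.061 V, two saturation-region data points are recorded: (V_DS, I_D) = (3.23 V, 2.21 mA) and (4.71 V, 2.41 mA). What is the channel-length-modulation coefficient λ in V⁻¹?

With V_GS fixed, I_D ∝ (1 + λ V_DS) in saturation, so I_D2/I_D1 = (1 + λ V_DS2)/(1 + λ V_DS1).
2.41/2.21 = 1.09 = (1 + 4.71 λ)/(1 + 3.23 λ).
Solving: λ (I_D1 V_DS2 − I_D2 V_DS1) = I_D2 − I_D1, so λ = (2.41 − 2.21) / (2.21 × 4.71 − 2.41 × 3.23) = 0.2 / 2.62 = 0.0762 V⁻¹.

λ = 0.0762 V⁻¹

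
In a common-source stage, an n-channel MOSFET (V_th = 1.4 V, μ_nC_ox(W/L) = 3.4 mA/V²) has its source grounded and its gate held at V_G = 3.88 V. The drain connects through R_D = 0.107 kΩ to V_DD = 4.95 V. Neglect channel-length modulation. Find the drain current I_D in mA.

V_GS = V_G = 3.88 V, so V_ov = 3.88 − 1.4 = 2.48 V.
Assume saturation: I_D = ½ k_n V_ov² = 0.5 × 3.4 × 2.48² = 10.5 mA, giving V_DS = V_DD − I_D R_D = 4.95 − 10.5 × 0.107 = 3.83 V.
V_DS = 3.83 V ≥ V_ov = 2.48 V, confirming saturation.

I_D = 10.5 mA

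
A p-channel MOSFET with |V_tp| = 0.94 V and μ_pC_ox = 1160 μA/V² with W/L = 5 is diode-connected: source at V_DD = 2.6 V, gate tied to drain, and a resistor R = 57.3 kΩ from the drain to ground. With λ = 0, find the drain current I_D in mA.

With gate tied to drain, V_SG = V_SD ≥ V_SG − |V_tp|, so the device is in saturation.
k_p = μ_pC_ox · (W/L) = 5.8 mA/V².
KCL at the drain: ½ k_p (V_SG − |V_tp|)² = (V_DD − V_SG)/R.
Let x = V_SG − 0.94. Then 166 x² + x − 1.66 = 0, giving x = 0.097 V (positive root), so V_SG = 1.04 V.
I_D = (V_DD − V_SG)/R = (2.6 − 1.04) / 57.3 = 0.0273 mA.

I_D = 0.0273 mA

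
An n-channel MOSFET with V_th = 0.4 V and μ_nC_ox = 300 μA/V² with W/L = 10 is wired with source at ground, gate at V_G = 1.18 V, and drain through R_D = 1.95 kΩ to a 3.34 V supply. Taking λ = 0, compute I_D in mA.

I_D = 0.913 mA

V_GS = V_G = 1.18 V, so V_ov = 1.18 − 0.4 = 0.78 V.
k_n = μ_nC_ox · (W/L) = 3 mA/V².
Assume saturation: I_D = ½ k_n V_ov² = 0.5 × 3 × 0.78² = 0.913 mA, giving V_DS = V_DD − I_D R_D = 3.34 − 0.913 × 1.95 = 1.56 V.
V_DS = 1.56 V ≥ V_ov = 0.78 V, confirming saturation.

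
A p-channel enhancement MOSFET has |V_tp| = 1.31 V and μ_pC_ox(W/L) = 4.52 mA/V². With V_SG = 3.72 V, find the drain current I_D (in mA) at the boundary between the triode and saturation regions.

I_D = 13.1 mA

At the boundary V_SD = V_ov = V_SG − |V_tp| = 3.72 − 1.31 = 2.41 V.
I_D = ½ k_p V_ov² = 0.5 × 4.52 × 2.41² = 13.1 mA.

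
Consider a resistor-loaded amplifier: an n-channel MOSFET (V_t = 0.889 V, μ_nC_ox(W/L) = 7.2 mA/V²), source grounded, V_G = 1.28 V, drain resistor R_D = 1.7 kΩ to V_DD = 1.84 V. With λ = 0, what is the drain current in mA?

I_D = 0.550 mA

V_GS = V_G = 1.28 V, so V_ov = 1.28 − 0.889 = 0.391 V.
Assume saturation: I_D = ½ k_n V_ov² = 0.5 × 7.2 × 0.391² = 0.55 mA, giving V_DS = V_DD − I_D R_D = 1.84 − 0.55 × 1.7 = 0.904 V.
V_DS = 0.904 V ≥ V_ov = 0.391 V, confirming saturation.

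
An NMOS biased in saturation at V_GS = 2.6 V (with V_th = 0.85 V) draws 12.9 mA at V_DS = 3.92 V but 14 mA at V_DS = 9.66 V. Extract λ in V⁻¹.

λ = 0.0158 V⁻¹

With V_GS fixed, I_D ∝ (1 + λ V_DS) in saturation, so I_D2/I_D1 = (1 + λ V_DS2)/(1 + λ V_DS1).
14/12.9 = 1.085 = (1 + 9.66 λ)/(1 + 3.92 λ).
Solving: λ (I_D1 V_DS2 − I_D2 V_DS1) = I_D2 − I_D1, so λ = (14 − 12.9) / (12.9 × 9.66 − 14 × 3.92) = 1.1 / 69.7 = 0.0158 V⁻¹.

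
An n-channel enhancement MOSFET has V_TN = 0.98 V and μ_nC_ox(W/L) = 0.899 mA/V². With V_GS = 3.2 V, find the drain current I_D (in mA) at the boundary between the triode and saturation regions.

At the boundary V_DS = V_ov = V_GS − V_TN = 3.2 − 0.98 = 2.22 V.
I_D = ½ k_n V_ov² = 0.5 × 0.899 × 2.22² = 2.22 mA.

I_D = 2.22 mA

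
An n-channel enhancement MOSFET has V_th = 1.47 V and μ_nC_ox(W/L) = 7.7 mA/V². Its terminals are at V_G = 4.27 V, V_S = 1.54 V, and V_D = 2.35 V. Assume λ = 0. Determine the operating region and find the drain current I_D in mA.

Triode; I_D = 5.33 mA

V_GS = V_G − V_S = 4.27 − 1.54 = 2.73 V; V_DS = V_D − V_S = 2.35 − 1.54 = 0.81 V.
V_ov = V_GS − V_th = 2.73 − 1.47 = 1.26 V.
Since V_DS = 0.81 V < V_ov = 1.26 V, the device is in the triode region.
I_D = k_n [V_ov · V_DS − ½ V_DS²] = 7.7 × [1.26 × 0.81 − 0.5 × 0.81²] = 5.33 mA.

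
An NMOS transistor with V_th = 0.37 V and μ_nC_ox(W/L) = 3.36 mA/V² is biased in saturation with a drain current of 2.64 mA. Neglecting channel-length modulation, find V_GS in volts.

V_GS = 1.62 V

In saturation I_D = ½ k_n (V_GS − V_th)², so V_GS − V_th = √(2 I_D / k_n) = √(2 × 2.64 / 3.36) = 1.25 V.
V_GS = 0.37 + 1.25 = 1.62 V.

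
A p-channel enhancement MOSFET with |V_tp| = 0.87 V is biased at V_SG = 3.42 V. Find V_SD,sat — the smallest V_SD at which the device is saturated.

V_SD,sat = 2.55 V

The boundary between triode and saturation is V_SD = V_SG − |V_tp| = V_ov.
V_ov = 3.42 − 0.87 = 2.55 V.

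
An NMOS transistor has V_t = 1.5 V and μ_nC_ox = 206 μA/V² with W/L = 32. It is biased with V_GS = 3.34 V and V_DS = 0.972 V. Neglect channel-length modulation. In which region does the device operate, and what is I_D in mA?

k_n = μ_nC_ox · (W/L) = 6.592 mA/V².
V_ov = V_GS − V_t = 3.34 − 1.5 = 1.84 V.
Since V_DS = 0.972 V < V_ov = 1.84 V, the device is in the triode region.
I_D = k_n [V_ov · V_DS − ½ V_DS²] = 6.592 × [1.84 × 0.972 − 0.5 × 0.972²] = 8.68 mA.

Triode; I_D = 8.68 mA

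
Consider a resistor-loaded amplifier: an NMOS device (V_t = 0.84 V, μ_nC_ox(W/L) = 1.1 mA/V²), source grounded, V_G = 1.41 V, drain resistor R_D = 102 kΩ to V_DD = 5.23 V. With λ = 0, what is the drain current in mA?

V_GS = V_G = 1.41 V, so V_ov = 1.41 − 0.84 = 0.57 V.
Assume saturation: I_D = ½ k_n V_ov² = 0.5 × 1.1 × 0.57² = 0.179 mA, giving V_DS = V_DD − I_D R_D = 5.23 − 0.179 × 102 = -13 V.
But -13 V < V_ov = 0.57 V, so the device is actually in triode.
In triode I_D = k_n[V_ov V_DS − ½ V_DS²] and I_D = (V_DD − V_DS)/R_D. Equating: 56.1 V_DS² − 64.95 V_DS + 5.23 = 0, giving V_DS = 0.0871 V (the root below V_ov).
I_D = (5.23 − 0.0871) / 102 = 0.0504 mA.

I_D = 0.0504 mA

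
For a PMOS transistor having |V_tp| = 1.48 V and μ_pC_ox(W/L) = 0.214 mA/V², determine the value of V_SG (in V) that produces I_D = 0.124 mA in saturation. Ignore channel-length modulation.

V_SG = 2.56 V

In saturation I_D = ½ k_p (V_SG − |V_tp|)², so V_SG − |V_tp| = √(2 I_D / k_p) = √(2 × 0.124 / 0.214) = 1.08 V.
V_SG = 1.48 + 1.08 = 2.56 V.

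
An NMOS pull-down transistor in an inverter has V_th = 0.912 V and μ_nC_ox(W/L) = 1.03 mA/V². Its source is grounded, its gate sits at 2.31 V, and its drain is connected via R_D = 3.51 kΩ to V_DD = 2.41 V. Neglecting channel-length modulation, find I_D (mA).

I_D = 0.555 mA

V_GS = V_G = 2.31 V, so V_ov = 2.31 − 0.912 = 1.4 V.
Assume saturation: I_D = ½ k_n V_ov² = 0.5 × 1.03 × 1.4² = 1.01 mA, giving V_DS = V_DD − I_D R_D = 2.41 − 1.01 × 3.51 = -1.12 V.
But -1.12 V < V_ov = 1.4 V, so the device is actually in triode.
In triode I_D = k_n[V_ov V_DS − ½ V_DS²] and I_D = (V_DD − V_DS)/R_D. Equating: 1.81 V_DS² − 6.054 V_DS + 2.41 = 0, giving V_DS = 0.462 V (the root below V_ov).
I_D = (2.41 − 0.462) / 3.51 = 0.555 mA.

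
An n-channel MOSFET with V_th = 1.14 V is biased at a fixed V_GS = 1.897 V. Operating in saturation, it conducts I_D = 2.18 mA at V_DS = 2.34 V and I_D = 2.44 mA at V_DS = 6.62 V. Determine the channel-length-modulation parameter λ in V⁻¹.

With V_GS fixed, I_D ∝ (1 + λ V_DS) in saturation, so I_D2/I_D1 = (1 + λ V_DS2)/(1 + λ V_DS1).
2.44/2.18 = 1.119 = (1 + 6.62 λ)/(1 + 2.34 λ).
Solving: λ (I_D1 V_DS2 − I_D2 V_DS1) = I_D2 − I_D1, so λ = (2.44 − 2.18) / (2.18 × 6.62 − 2.44 × 2.34) = 0.26 / 8.72 = 0.0298 V⁻¹.

λ = 0.0298 V⁻¹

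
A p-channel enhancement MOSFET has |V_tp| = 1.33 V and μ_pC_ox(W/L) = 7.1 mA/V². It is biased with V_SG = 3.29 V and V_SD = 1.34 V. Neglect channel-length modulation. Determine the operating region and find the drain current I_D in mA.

V_ov = V_SG − |V_tp| = 3.29 − 1.33 = 1.96 V.
Since V_SD = 1.34 V < V_ov = 1.96 V, the device is in the triode region.
I_D = k_p [V_ov · V_SD − ½ V_SD²] = 7.1 × [1.96 × 1.34 − 0.5 × 1.34²] = 12.3 mA.

Triode; I_D = 12.3 mA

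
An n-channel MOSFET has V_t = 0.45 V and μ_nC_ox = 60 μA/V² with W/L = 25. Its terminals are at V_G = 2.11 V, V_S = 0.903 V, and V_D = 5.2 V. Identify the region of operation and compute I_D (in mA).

V_GS = V_G − V_S = 2.11 − 0.903 = 1.21 V; V_DS = V_D − V_S = 5.2 − 0.903 = 4.3 V.
k_n = μ_nC_ox · (W/L) = 1.5 mA/V².
V_ov = V_GS − V_t = 1.21 − 0.45 = 0.757 V.
Since V_DS = 4.3 V ≥ V_ov = 0.757 V, the device is in saturation.
I_D = ½ k_n V_ov² = 0.5 × 1.5 × 0.757² = 0.43 mA.

Saturation; I_D = 0.430 mA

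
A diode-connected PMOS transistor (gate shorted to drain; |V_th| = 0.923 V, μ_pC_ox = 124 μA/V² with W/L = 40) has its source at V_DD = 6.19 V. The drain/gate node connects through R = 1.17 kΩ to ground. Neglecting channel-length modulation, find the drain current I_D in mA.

I_D = 3.49 mA

With gate tied to drain, V_SG = V_SD ≥ V_SG − |V_th|, so the device is in saturation.
k_p = μ_pC_ox · (W/L) = 4.96 mA/V².
KCL at the drain: ½ k_p (V_SG − |V_th|)² = (V_DD − V_SG)/R.
Let x = V_SG − 0.923. Then 2.9 x² + x − 5.267 = 0, giving x = 1.19 V (positive root), so V_SG = 2.11 V.
I_D = (V_DD − V_SG)/R = (6.19 − 2.11) / 1.17 = 3.49 mA.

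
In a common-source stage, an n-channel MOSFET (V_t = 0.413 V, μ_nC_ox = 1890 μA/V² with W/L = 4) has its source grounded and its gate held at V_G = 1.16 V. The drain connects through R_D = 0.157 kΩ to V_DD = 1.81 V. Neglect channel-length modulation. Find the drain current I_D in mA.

V_GS = V_G = 1.16 V, so V_ov = 1.16 − 0.413 = 0.747 V.
k_n = μ_nC_ox · (W/L) = 7.56 mA/V².
Assume saturation: I_D = ½ k_n V_ov² = 0.5 × 7.56 × 0.747² = 2.11 mA, giving V_DS = V_DD − I_D R_D = 1.81 − 2.11 × 0.157 = 1.48 V.
V_DS = 1.48 V ≥ V_ov = 0.747 V, confirming saturation.

I_D = 2.11 mA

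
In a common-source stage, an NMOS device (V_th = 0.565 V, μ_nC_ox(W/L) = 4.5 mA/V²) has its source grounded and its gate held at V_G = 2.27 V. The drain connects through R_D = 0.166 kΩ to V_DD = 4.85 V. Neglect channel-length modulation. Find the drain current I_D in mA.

V_GS = V_G = 2.27 V, so V_ov = 2.27 − 0.565 = 1.71 V.
Assume saturation: I_D = ½ k_n V_ov² = 0.5 × 4.5 × 1.71² = 6.54 mA, giving V_DS = V_DD − I_D R_D = 4.85 − 6.54 × 0.166 = 3.76 V.
V_DS = 3.76 V ≥ V_ov = 1.71 V, confirming saturation.

I_D = 6.54 mA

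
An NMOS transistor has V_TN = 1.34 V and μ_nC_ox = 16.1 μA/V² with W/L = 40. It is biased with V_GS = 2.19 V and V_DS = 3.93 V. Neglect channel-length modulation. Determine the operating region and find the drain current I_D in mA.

Saturation; I_D = 0.233 mA

k_n = μ_nC_ox · (W/L) = 0.644 mA/V².
V_ov = V_GS − V_TN = 2.19 − 1.34 = 0.85 V.
Since V_DS = 3.93 V ≥ V_ov = 0.85 V, the device is in saturation.
I_D = ½ k_n V_ov² = 0.5 × 0.644 × 0.85² = 0.233 mA.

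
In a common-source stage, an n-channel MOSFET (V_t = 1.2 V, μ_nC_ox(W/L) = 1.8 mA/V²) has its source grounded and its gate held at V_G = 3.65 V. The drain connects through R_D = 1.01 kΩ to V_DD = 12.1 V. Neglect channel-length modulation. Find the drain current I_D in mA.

I_D = 5.40 mA

V_GS = V_G = 3.65 V, so V_ov = 3.65 − 1.2 = 2.45 V.
Assume saturation: I_D = ½ k_n V_ov² = 0.5 × 1.8 × 2.45² = 5.4 mA, giving V_DS = V_DD − I_D R_D = 12.1 − 5.4 × 1.01 = 6.64 V.
V_DS = 6.64 V ≥ V_ov = 2.45 V, confirming saturation.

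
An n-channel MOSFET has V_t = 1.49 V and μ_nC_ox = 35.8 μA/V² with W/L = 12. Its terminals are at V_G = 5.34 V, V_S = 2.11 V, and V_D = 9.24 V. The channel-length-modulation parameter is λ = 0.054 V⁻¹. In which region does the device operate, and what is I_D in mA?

Saturation; I_D = 0.901 mA

V_GS = V_G − V_S = 5.34 − 2.11 = 3.23 V; V_DS = V_D − V_S = 9.24 − 2.11 = 7.13 V.
k_n = μ_nC_ox · (W/L) = 0.4296 mA/V².
V_ov = V_GS − V_t = 3.23 − 1.49 = 1.74 V.
Since V_DS = 7.13 V ≥ V_ov = 1.74 V, the device is in saturation.
I_D = ½ k_n V_ov² (1 + λ V_DS) = 0.5 × 0.4296 × 1.74² × (1 + 0.054 × 7.13) = 0.901 mA.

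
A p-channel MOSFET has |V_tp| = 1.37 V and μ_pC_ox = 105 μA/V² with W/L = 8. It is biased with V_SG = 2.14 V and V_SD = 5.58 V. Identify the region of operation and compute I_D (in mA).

Saturation; I_D = 0.249 mA

k_p = μ_pC_ox · (W/L) = 0.84 mA/V².
V_ov = V_SG − |V_tp| = 2.14 − 1.37 = 0.77 V.
Since V_SD = 5.58 V ≥ V_ov = 0.77 V, the device is in saturation.
I_D = ½ k_p V_ov² = 0.5 × 0.84 × 0.77² = 0.249 mA.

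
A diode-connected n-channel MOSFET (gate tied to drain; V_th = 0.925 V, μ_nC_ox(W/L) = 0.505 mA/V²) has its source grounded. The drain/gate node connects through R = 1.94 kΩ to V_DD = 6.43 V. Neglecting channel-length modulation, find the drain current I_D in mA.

With gate tied to drain, V_GS = V_DS ≥ V_GS − V_th, so the device is in saturation.
KCL at the drain: ½ k_n (V_GS − V_th)² = (V_DD − V_GS)/R.
Let x = V_GS − 0.925. Then 0.49 x² + x − 5.505 = 0, giving x = 2.48 V (positive root), so V_GS = 3.41 V.
I_D = (V_DD − V_GS)/R = (6.43 − 3.41) / 1.94 = 1.56 mA.

I_D = 1.56 mA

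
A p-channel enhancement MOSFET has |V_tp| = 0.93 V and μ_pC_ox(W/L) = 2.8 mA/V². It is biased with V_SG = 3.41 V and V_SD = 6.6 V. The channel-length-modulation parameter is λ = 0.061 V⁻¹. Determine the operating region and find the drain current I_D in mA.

V_ov = V_SG − |V_tp| = 3.41 − 0.93 = 2.48 V.
Since V_SD = 6.6 V ≥ V_ov = 2.48 V, the device is in saturation.
I_D = ½ k_p V_ov² (1 + λ V_SD) = 0.5 × 2.8 × 2.48² × (1 + 0.061 × 6.6) = 12.1 mA.

Saturation; I_D = 12.1 mA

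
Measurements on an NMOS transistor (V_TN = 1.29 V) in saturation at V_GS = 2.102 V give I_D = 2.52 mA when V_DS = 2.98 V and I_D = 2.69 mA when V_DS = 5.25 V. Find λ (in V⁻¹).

With V_GS fixed, I_D ∝ (1 + λ V_DS) in saturation, so I_D2/I_D1 = (1 + λ V_DS2)/(1 + λ V_DS1).
2.69/2.52 = 1.067 = (1 + 5.25 λ)/(1 + 2.98 λ).
Solving: λ (I_D1 V_DS2 − I_D2 V_DS1) = I_D2 − I_D1, so λ = (2.69 − 2.52) / (2.52 × 5.25 − 2.69 × 2.98) = 0.17 / 5.21 = 0.0326 V⁻¹.

λ = 0.0326 V⁻¹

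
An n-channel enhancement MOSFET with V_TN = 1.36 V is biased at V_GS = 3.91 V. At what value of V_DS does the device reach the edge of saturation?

V_DS,sat = 2.55 V

The boundary between triode and saturation is V_DS = V_GS − V_TN = V_ov.
V_ov = 3.91 − 1.36 = 2.55 V.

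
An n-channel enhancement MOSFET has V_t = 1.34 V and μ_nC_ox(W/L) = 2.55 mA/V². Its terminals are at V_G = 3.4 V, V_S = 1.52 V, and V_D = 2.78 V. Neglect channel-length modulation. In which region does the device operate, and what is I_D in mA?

Saturation; I_D = 0.372 mA

V_GS = V_G − V_S = 3.4 − 1.52 = 1.88 V; V_DS = V_D − V_S = 2.78 − 1.52 = 1.26 V.
V_ov = V_GS − V_t = 1.88 − 1.34 = 0.54 V.
Since V_DS = 1.26 V ≥ V_ov = 0.54 V, the device is in saturation.
I_D = ½ k_n V_ov² = 0.5 × 2.55 × 0.54² = 0.372 mA.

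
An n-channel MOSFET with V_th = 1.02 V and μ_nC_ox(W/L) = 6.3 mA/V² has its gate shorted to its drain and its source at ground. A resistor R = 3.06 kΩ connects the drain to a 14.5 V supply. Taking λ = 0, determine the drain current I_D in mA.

I_D = 4.04 mA

With gate tied to drain, V_GS = V_DS ≥ V_GS − V_th, so the device is in saturation.
KCL at the drain: ½ k_n (V_GS − V_th)² = (V_DD − V_GS)/R.
Let x = V_GS − 1.02. Then 9.64 x² + x − 13.48 = 0, giving x = 1.13 V (positive root), so V_GS = 2.15 V.
I_D = (V_DD − V_GS)/R = (14.5 − 2.15) / 3.06 = 4.04 mA.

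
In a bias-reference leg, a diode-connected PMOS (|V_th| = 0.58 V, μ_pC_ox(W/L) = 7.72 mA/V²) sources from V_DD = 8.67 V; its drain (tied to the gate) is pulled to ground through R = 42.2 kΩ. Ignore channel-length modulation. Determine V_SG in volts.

V_SG = 0.800 V

With gate tied to drain, V_SG = V_SD ≥ V_SG − |V_th|, so the device is in saturation.
KCL at the drain: ½ k_p (V_SG − |V_th|)² = (V_DD − V_SG)/R.
Let x = V_SG − 0.58. Then 163 x² + x − 8.09 = 0, giving x = 0.22 V (positive root), so V_SG = 0.8 V.
I_D = (V_DD − V_SG)/R = (8.67 − 0.8) / 42.2 = 0.186 mA.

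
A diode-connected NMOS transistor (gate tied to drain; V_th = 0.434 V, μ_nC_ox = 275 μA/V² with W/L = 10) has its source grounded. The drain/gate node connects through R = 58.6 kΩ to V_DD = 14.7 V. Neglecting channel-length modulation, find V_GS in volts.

V_GS = 0.849 V

With gate tied to drain, V_GS = V_DS ≥ V_GS − V_th, so the device is in saturation.
k_n = μ_nC_ox · (W/L) = 2.75 mA/V².
KCL at the drain: ½ k_n (V_GS − V_th)² = (V_DD − V_GS)/R.
Let x = V_GS − 0.434. Then 80.6 x² + x − 14.27 = 0, giving x = 0.415 V (positive root), so V_GS = 0.849 V.
I_D = (V_DD − V_GS)/R = (14.7 − 0.849) / 58.6 = 0.236 mA.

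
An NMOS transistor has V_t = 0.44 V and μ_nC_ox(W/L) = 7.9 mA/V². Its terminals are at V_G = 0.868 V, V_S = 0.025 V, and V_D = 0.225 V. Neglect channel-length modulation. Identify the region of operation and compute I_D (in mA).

V_GS = V_G − V_S = 0.868 − 0.025 = 0.843 V; V_DS = V_D − V_S = 0.225 − 0.025 = 0.2 V.
V_ov = V_GS − V_t = 0.843 − 0.44 = 0.403 V.
Since V_DS = 0.2 V < V_ov = 0.403 V, the device is in the triode region.
I_D = k_n [V_ov · V_DS − ½ V_DS²] = 7.9 × [0.403 × 0.2 − 0.5 × 0.2²] = 0.479 mA.

Triode; I_D = 0.479 mA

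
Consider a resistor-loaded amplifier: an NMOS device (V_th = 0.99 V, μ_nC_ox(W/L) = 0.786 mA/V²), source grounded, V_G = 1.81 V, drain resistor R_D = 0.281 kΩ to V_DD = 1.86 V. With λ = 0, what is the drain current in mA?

V_GS = V_G = 1.81 V, so V_ov = 1.81 − 0.99 = 0.82 V.
Assume saturation: I_D = ½ k_n V_ov² = 0.5 × 0.786 × 0.82² = 0.264 mA, giving V_DS = V_DD − I_D R_D = 1.86 − 0.264 × 0.281 = 1.79 V.
V_DS = 1.79 V ≥ V_ov = 0.82 V, confirming saturation.

I_D = 0.264 mA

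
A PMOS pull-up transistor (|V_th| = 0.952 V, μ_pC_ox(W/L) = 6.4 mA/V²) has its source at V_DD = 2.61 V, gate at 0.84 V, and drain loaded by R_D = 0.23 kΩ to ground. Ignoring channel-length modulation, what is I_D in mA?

V_SG = V_DD − V_G = 2.61 − 0.84 = 1.77 V, so V_ov = 1.77 − 0.952 = 0.818 V.
Assume saturation: I_D = ½ k_p V_ov² = 0.5 × 6.4 × 0.818² = 2.14 mA, giving V_SD = V_DD − I_D R_D = 2.61 − 2.14 × 0.23 = 2.12 V.
V_SD = 2.12 V ≥ V_ov = 0.818 V, confirming saturation.

I_D = 2.14 mA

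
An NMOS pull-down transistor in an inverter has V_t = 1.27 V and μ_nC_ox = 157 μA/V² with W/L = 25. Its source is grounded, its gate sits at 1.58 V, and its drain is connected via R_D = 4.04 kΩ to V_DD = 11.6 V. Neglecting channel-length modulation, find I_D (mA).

V_GS = V_G = 1.58 V, so V_ov = 1.58 − 1.27 = 0.31 V.
k_n = μ_nC_ox · (W/L) = 3.925 mA/V².
Assume saturation: I_D = ½ k_n V_ov² = 0.5 × 3.925 × 0.31² = 0.189 mA, giving V_DS = V_DD − I_D R_D = 11.6 − 0.189 × 4.04 = 10.8 V.
V_DS = 10.8 V ≥ V_ov = 0.31 V, confirming saturation.

I_D = 0.189 mA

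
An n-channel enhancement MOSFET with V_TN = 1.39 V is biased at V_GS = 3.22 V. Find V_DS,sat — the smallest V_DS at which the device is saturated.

The boundary between triode and saturation is V_DS = V_GS − V_TN = V_ov.
V_ov = 3.22 − 1.39 = 1.83 V.

V_DS,sat = 1.83 V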